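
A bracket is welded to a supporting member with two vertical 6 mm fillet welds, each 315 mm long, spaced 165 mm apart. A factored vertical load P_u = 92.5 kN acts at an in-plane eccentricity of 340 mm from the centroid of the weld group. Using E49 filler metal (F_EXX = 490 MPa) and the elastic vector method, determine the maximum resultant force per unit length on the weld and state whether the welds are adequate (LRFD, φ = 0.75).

f_max ≈ 670 N/mm; adequate

Total weld length L_w = 630 mm. Treat welds as unit-width lines.
Polar moment about centroid: J = 2[d³/12 + d(b/2)²] = 2[315³/12 + 315×82.5²] = 9497000 mm³.
Direct shear f_v = P/L_w = 92.5×10³ / 630 = 146.8 N/mm (vertical).
Torsion M = P·e = 92.5×10³ × 340 = 31450000 N·mm.
Critical point at (x, y) = (82.5, 157.5) from centroid. f_tx = M·y/J = 521.6 N/mm; f_ty = M·x/J = 273.2 N/mm.
Resultant f_max = √[f_tx² + (f_v + f_ty)²] = √[521.6² + (146.8 + 273.2)²] = 669.7 N/mm.
Capacity per unit length: φr_n = 0.75 × 0.6 × 490 × (0.707 × 6) = 935.4 N/mm.
669.7 ≤ 935.4 → adequate.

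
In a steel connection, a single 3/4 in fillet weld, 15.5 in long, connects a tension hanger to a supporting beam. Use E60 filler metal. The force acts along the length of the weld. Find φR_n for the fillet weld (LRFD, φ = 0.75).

φR_n ≈ 222 kips

E60XX → F_EXX = 60 ksi.
Effective throat t_e = 0.707 × 0.75 = 0.5302 in.
Total length L = 15.5 in; A_we = 0.5302 × 15.5 = 8.219 in².
F_nw = 0.6 F_EXX = 0.6 × 60 = 36 ksi.
φR_n = 0.75 × 36 × 8.219 = 221.9 kips.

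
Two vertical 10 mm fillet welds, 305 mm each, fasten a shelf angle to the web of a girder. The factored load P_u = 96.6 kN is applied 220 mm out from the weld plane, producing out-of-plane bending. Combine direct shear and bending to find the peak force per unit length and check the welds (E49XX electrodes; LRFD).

E49XX → F_EXX = 490 MPa.
L_w = 2 × 305 = 610 mm; section modulus (unit throat) S = 2 × L²/6 = 31010 mm².
Direct shear f_v = P/L_w = 96.6×10³/610 = 158.4 N/mm.
Moment M = P × e = 96.6×10³ × 220 = 21252000 N·mm; bending f_b = M/S = 685.4 N/mm.
f_max = √(f_v² + f_b²) = √(158.4² + 685.4²) = 703.4 N/mm.
φr_n = 0.75 × 0.6 × 490 × (0.707 × 10) = 1559 N/mm → adequate.

f_max ≈ 703 N/mm; adequate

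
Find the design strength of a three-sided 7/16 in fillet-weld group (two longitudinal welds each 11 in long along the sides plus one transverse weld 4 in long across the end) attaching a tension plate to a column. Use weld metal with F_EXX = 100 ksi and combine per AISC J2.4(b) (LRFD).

φR_n ≈ 362 kip

t_e = 0.707 × 0.4375 = 0.3093 in.
R_nwl = 0.6 × 100 × 0.3093 × 22 = 408.3 kip (longitudinal, 2 welds).
R_nwt = 0.6 × 100 × 0.3093 × 4 = 74.23 kip (transverse, base value).
(i) R_nwl + R_nwt = 482.5 kip; (ii) 0.85 R_nwl + 1.5 R_nwt = 458.4 kip.
R_n = max = 482.5 kip [governs: (i)]; φR_n = 361.9 kip.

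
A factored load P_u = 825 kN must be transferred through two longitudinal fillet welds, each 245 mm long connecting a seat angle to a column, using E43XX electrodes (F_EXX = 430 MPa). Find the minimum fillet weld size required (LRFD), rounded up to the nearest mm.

w = 13 mm

Total weld length L = 490 mm.
Required throat t_e = P_u / (φ × 0.6 F_EXX × L) = 825 / (0.75 × 0.6 × 430 × 490 × 10⁻³) = 8.701 mm.
Required leg w = t_e / 0.707 = 12.31 mm → use 13 mm.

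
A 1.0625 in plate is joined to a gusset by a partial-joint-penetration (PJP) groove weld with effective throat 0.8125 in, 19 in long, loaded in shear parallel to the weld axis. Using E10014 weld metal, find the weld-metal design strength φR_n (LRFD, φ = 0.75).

E100XX → F_EXX = 100 ksi.
Effective throat (given) t_e = 0.8125 in.
A_we = 0.8125 × 19 = 15.44 in².
F_nw = 0.6 F_EXX = 60 ksi.
φR_n = 0.75 × 60 × 15.44 = 694.7 kips.

φR_n ≈ 695 kips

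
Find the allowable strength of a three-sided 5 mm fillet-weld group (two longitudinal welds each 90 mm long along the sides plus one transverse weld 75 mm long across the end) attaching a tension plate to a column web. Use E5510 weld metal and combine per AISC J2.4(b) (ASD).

R_n/Ω ≈ 155 kN

E55XX → F_EXX = 550 MPa.
t_e = 0.707 × 5 = 3.535 mm.
R_nwl = 0.6 × 550 × 3.535 × 180 × 10⁻³ = 210 kN (longitudinal, 2 welds).
R_nwt = 0.6 × 550 × 3.535 × 75 × 10⁻³ = 87.49 kN (transverse, base value).
(i) R_nwl + R_nwt = 297.5 kN; (ii) 0.85 R_nwl + 1.5 R_nwt = 309.7 kN.
R_n = max = 309.7 kN [governs: (ii)]; R_n/Ω = 154.9 kN.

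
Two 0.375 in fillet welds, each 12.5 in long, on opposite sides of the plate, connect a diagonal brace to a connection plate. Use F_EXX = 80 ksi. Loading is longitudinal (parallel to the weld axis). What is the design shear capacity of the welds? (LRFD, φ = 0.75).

φR_n ≈ 239 kips

Effective throat t_e = 0.707 × 0.375 = 0.2651 in.
Total length L = 25 in; A_we = 0.2651 × 25 = 6.628 in².
F_nw = 0.6 F_EXX = 0.6 × 80 = 48 ksi.
φR_n = 0.75 × 48 × 6.628 = 238.6 kips.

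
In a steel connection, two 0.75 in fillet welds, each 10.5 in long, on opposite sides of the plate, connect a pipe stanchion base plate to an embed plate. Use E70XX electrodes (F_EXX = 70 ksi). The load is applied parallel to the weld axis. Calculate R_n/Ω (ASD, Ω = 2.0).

R_n/Ω ≈ 234 kips

Effective throat t_e = 0.707 × 0.75 = 0.5302 in.
Total length L = 21 in; A_we = 0.5302 × 21 = 11.14 in².
F_nw = 0.6 F_EXX = 0.6 × 70 = 42 ksi.
R_n = 42 × 11.14 = 467.7 kips; R_n/Ω = 467.7/2.0 = 233.8 kips.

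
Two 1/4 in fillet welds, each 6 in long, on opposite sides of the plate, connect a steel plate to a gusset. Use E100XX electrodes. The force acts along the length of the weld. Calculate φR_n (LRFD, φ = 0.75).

E100XX → F_EXX = 100 ksi.
Effective throat t_e = 0.707 × 0.25 = 0.1767 in.
Total length L = 12 in; A_we = 0.1767 × 12 = 2.121 in².
F_nw = 0.6 F_EXX = 0.6 × 100 = 60 ksi.
φR_n = 0.75 × 60 × 2.121 = 95.45 kips.

φR_n ≈ 95.4 kips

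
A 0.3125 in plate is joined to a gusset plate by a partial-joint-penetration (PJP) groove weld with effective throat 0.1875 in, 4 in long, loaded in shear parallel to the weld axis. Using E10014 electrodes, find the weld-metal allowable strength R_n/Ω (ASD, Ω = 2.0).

E100XX → F_EXX = 100 ksi.
Effective throat (given) t_e = 0.1875 in.
A_we = 0.1875 × 4 = 0.75 in².
F_nw = 0.6 F_EXX = 60 ksi.
R_n/Ω = (60 × 0.75) / 2.0 = 22.5 kips.

R_n/Ω ≈ 22.5 kips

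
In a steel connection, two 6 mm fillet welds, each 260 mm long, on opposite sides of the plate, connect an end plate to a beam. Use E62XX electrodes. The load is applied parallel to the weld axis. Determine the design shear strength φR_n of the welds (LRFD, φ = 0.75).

φR_n ≈ 615 kN

E62XX → F_EXX = 620 MPa.
Effective throat t_e = 0.707 × 6 = 4.242 mm.
Total length L = 520 mm; A_we = 4.242 × 520 = 2206 mm².
F_nw = 0.6 F_EXX = 0.6 × 620 = 372 MPa.
φR_n = 0.75 × 372 × 2206 × 10⁻³ = 615.4 kN.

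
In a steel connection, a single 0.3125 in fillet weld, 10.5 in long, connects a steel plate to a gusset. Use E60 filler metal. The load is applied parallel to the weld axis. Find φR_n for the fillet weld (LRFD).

φR_n ≈ 62.6 kips

E60XX → F_EXX = 60 ksi.
Effective throat t_e = 0.707 × 0.3125 = 0.2209 in.
Total length L = 10.5 in; A_we = 0.2209 × 10.5 = 2.32 in².
F_nw = 0.6 F_EXX = 0.6 × 60 = 36 ksi.
φR_n = 0.75 × 36 × 2.32 = 62.64 kips.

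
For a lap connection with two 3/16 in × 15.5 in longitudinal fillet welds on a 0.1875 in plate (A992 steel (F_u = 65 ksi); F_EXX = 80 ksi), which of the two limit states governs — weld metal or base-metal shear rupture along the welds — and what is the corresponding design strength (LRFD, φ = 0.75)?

t_e = 0.707 × 0.1875 = 0.1326 in; L = 31 in.
Weld metal: φR_n = 0.75 × 0.6 × 80 × 0.1326 × 31 = 147.9 kips.
Base metal (shear rupture): φR_n = 0.75 × 0.6 × 65 × 0.1875 × 31 = 170 kips.
Governing: weld metal.

φR_n ≈ 148 kips (weld metal governs)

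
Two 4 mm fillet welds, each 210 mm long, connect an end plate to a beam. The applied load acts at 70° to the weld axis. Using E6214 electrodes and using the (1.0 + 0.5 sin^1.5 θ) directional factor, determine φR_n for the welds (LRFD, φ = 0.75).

E62XX → F_EXX = 620 MPa.
t_e = 0.707 × 4 = 2.828 mm; A_we = 2.828 × 420 = 1188 mm².
Directional factor: 1.0 + 0.5 sin^1.5(70°) = 1.455.
F_nw = 0.6 × 620 × 1.455 = 541.4 MPa.
φR_n = 0.75 × 541.4 × 1188 × 10⁻³ = 482.3 kN.

φR_n ≈ 482 kN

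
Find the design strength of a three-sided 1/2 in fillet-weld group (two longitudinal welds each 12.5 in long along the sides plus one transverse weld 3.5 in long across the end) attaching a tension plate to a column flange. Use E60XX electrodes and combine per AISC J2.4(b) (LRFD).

E60XX → F_EXX = 60 ksi.
t_e = 0.707 × 0.5 = 0.3535 in.
R_nwl = 0.6 × 60 × 0.3535 × 25 = 318.1 kip (longitudinal, 2 welds).
R_nwt = 0.6 × 60 × 0.3535 × 3.5 = 44.54 kip (transverse, base value).
(i) R_nwl + R_nwt = 362.7 kip; (ii) 0.85 R_nwl + 1.5 R_nwt = 337.2 kip.
R_n = max = 362.7 kip [governs: (i)]; φR_n = 272 kip.

φR_n ≈ 272 kip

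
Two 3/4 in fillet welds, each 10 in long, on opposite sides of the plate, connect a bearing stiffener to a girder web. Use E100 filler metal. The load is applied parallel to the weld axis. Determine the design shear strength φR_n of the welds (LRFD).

E100XX → F_EXX = 100 ksi.
Effective throat t_e = 0.707 × 0.75 = 0.5302 in.
Total length L = 20 in; A_we = 0.5302 × 20 = 10.61 in².
F_nw = 0.6 F_EXX = 0.6 × 100 = 60 ksi.
φR_n = 0.75 × 60 × 10.61 = 477.2 kips.

φR_n ≈ 477 kips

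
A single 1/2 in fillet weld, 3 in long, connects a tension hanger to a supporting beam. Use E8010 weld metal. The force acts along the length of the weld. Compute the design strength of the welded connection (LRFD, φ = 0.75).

φR_n ≈ 38.2 kip

E80XX → F_EXX = 80 ksi.
Effective throat t_e = 0.707 × 0.5 = 0.3535 in.
Total length L = 3 in; A_we = 0.3535 × 3 = 1.06 in².
F_nw = 0.6 F_EXX = 0.6 × 80 = 48 ksi.
φR_n = 0.75 × 48 × 1.06 = 38.18 kip.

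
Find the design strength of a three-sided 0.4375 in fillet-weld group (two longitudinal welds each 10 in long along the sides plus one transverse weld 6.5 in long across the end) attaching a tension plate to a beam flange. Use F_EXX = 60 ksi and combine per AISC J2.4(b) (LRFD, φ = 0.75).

φR_n ≈ 223 kip

t_e = 0.707 × 0.4375 = 0.3093 in.
R_nwl = 0.6 × 60 × 0.3093 × 20 = 222.7 kip (longitudinal, 2 welds).
R_nwt = 0.6 × 60 × 0.3093 × 6.5 = 72.38 kip (transverse, base value).
(i) R_nwl + R_nwt = 295.1 kip; (ii) 0.85 R_nwl + 1.5 R_nwt = 297.9 kip.
R_n = max = 297.9 kip [governs: (ii)]; φR_n = 223.4 kip.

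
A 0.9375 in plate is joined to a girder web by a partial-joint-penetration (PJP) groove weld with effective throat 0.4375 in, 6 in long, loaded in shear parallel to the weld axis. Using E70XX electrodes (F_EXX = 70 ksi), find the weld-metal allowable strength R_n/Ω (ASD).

R_n/Ω ≈ 55.1 kip

Effective throat (given) t_e = 0.4375 in.
A_we = 0.4375 × 6 = 2.625 in².
F_nw = 0.6 F_EXX = 42 ksi.
R_n/Ω = (42 × 2.625) / 2.0 = 55.12 kip.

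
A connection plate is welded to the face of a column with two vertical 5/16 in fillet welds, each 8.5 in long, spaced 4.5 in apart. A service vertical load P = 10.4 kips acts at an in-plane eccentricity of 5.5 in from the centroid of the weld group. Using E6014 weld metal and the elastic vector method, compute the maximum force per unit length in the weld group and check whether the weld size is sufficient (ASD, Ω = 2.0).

E60XX → F_EXX = 60 ksi.
Total weld length L_w = 17 in. Treat welds as unit-width lines.
Polar moment about centroid: J = 2[d³/12 + d(b/2)²] = 2[8.5³/12 + 8.5×2.25²] = 188.4 in³.
Direct shear f_v = P/L_w = 10.4 / 17 = 0.6118 kip/in (vertical).
Torsion M = P·e = 10.4 × 5.5 = 57.2 kip·in.
Critical point at (x, y) = (2.25, 4.25) from centroid. f_tx = M·y/J = 1.29 kip/in; f_ty = M·x/J = 0.6831 kip/in.
Resultant f_max = √[f_tx² + (f_v + f_ty)²] = √[1.29² + (0.6118 + 0.6831)²] = 1.828 kip/in.
Capacity per unit length: r_n/Ω = (1/2.0) × 0.6 × 60 × (0.707 × 0.3125) = 3.977 kip/in.
1.828 ≤ 3.977 → adequate.

f_max ≈ 1.83 kip/in; adequate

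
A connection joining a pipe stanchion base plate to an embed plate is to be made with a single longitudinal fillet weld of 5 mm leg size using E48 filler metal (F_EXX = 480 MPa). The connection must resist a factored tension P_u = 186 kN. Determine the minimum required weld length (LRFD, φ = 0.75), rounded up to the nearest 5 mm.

Throat t_e = 0.707 × 5 = 3.535 mm.
φr_n = 0.75 × 0.6 × 480 × 3.535 × 10⁻³ = 0.7636 kN/mm.
L_req = P_u / φr_n = 186 / 0.7636 = 243.6 mm total.
Round up → use L = 245 mm.

L = 245 mm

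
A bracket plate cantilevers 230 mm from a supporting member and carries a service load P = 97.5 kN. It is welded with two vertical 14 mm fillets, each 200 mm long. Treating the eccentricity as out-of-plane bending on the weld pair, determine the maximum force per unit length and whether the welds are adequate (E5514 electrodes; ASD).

f_max ≈ 1700 N/mm; NOT adequate

E55XX → F_EXX = 550 MPa.
L_w = 2 × 200 = 400 mm; section modulus (unit throat) S = 2 × L²/6 = 13330 mm².
Direct shear f_v = P/L_w = 97.5×10³/400 = 243.8 N/mm.
Moment M = P × e = 97.5×10³ × 230 = 22425000 N·mm; bending f_b = M/S = 1682 N/mm.
f_max = √(f_v² + f_b²) = √(243.8² + 1682²) = 1699 N/mm.
r_n/Ω = (1/2.0) × 0.6 × 550 × (0.707 × 14) = 1633 N/mm → NOT adequate.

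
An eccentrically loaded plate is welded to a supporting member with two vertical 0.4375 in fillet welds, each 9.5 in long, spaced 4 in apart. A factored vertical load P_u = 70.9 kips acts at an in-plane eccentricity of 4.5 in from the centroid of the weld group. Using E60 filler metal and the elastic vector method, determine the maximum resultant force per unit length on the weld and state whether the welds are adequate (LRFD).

E60XX → F_EXX = 60 ksi.
Total weld length L_w = 19 in. Treat welds as unit-width lines.
Polar moment about centroid: J = 2[d³/12 + d(b/2)²] = 2[9.5³/12 + 9.5×2²] = 218.9 in³.
Direct shear f_v = P/L_w = 70.9 / 19 = 3.732 kip/in (vertical).
Torsion M = P·e = 70.9 × 4.5 = 319.05 kip·in.
Critical point at (x, y) = (2, 4.75) from centroid. f_tx = M·y/J = 6.923 kip/in; f_ty = M·x/J = 2.915 kip/in.
Resultant f_max = √[f_tx² + (f_v + f_ty)²] = √[6.923² + (3.732 + 2.915)²] = 9.597 kip/in.
Capacity per unit length: φr_n = 0.75 × 0.6 × 60 × (0.707 × 0.4375) = 8.351 kip/in.
9.597 > 8.351 → NOT adequate.

f_max ≈ 9.6 kip/in; NOT adequate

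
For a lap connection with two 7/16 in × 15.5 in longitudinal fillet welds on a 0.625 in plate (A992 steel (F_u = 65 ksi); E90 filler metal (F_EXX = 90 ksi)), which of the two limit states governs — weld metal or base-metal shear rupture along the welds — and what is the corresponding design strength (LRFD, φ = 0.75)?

φR_n ≈ 388 kips (weld metal governs)

t_e = 0.707 × 0.4375 = 0.3093 in; L = 31 in.
Weld metal: φR_n = 0.75 × 0.6 × 90 × 0.3093 × 31 = 388.3 kips.
Base metal (shear rupture): φR_n = 0.75 × 0.6 × 65 × 0.625 × 31 = 566.7 kips.
Governing: weld metal.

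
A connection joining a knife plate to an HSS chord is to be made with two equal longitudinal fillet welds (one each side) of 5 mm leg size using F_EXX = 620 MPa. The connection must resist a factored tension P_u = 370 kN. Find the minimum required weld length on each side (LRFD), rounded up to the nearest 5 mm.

Throat t_e = 0.707 × 5 = 3.535 mm.
φr_n = 0.75 × 0.6 × 620 × 3.535 × 10⁻³ = 0.9863 kN/mm.
L_req = P_u / φr_n = 370 / 0.9863 = 375.2 mm total.
Per side: 375.2 / 2 = 187.6 mm.
Round up → use L = 190 mm on each side.

L = 190 mm on each side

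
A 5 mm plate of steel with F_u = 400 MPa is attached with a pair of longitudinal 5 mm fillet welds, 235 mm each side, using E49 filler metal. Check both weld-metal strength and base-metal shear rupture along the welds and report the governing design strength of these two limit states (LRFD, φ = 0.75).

E49XX → F_EXX = 490 MPa.
t_e = 0.707 × 5 = 3.535 mm; L = 470 mm.
Weld metal: φR_n = 0.75 × 0.6 × 490 × 3.535 × 470 × 10⁻³ = 366.3 kN.
Base metal (shear rupture): φR_n = 0.75 × 0.6 × 400 × 5 × 470 × 10⁻³ = 423 kN.
Governing: weld metal.

φR_n ≈ 366 kN (weld metal governs)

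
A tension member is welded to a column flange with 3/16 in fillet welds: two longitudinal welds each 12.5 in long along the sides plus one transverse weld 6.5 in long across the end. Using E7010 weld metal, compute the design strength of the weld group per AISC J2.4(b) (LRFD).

E70XX → F_EXX = 70 ksi.
t_e = 0.707 × 0.1875 = 0.1326 in.
R_nwl = 0.6 × 70 × 0.1326 × 25 = 139.2 kip (longitudinal, 2 welds).
R_nwt = 0.6 × 70 × 0.1326 × 6.5 = 36.19 kip (transverse, base value).
(i) R_nwl + R_nwt = 175.4 kip; (ii) 0.85 R_nwl + 1.5 R_nwt = 172.6 kip.
R_n = max = 175.4 kip [governs: (i)]; φR_n = 131.5 kip.

φR_n ≈ 132 kip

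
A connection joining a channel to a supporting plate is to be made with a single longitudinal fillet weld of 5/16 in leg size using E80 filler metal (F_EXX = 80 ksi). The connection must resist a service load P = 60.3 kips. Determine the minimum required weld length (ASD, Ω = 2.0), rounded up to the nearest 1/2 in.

Throat t_e = 0.707 × 0.3125 = 0.2209 in.
r_n/Ω = (0.6 × 80 × 0.2209) / 2.0 = 5.302 kip/in.
L_req = P / (r_n/Ω) = 60.3 / 5.302 = 11.37 in total.
Round up → use L = 11.5 in.

L = 11.5 in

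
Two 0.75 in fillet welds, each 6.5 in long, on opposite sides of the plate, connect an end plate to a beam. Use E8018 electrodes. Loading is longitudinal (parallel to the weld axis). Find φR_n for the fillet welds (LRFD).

E80XX → F_EXX = 80 ksi.
Effective throat t_e = 0.707 × 0.75 = 0.5302 in.
Total length L = 13 in; A_we = 0.5302 × 13 = 6.893 in².
F_nw = 0.6 F_EXX = 0.6 × 80 = 48 ksi.
φR_n = 0.75 × 48 × 6.893 = 248.2 kip.

φR_n ≈ 248 kip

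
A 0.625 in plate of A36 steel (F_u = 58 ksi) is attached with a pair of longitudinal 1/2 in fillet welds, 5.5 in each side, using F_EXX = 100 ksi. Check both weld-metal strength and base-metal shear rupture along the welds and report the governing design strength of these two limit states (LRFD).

t_e = 0.707 × 0.5 = 0.3535 in; L = 11 in.
Weld metal: φR_n = 0.75 × 0.6 × 100 × 0.3535 × 11 = 175 kips.
Base metal (shear rupture): φR_n = 0.75 × 0.6 × 58 × 0.625 × 11 = 179.4 kips.
Governing: weld metal.

φR_n ≈ 175 kips (weld metal governs)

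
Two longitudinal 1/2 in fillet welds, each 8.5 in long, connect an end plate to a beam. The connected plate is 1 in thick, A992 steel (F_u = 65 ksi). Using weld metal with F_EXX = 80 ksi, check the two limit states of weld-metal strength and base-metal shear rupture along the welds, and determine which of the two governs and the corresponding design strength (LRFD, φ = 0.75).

φR_n ≈ 216 kip (weld metal governs)

t_e = 0.707 × 0.5 = 0.3535 in; L = 17 in.
Weld metal: φR_n = 0.75 × 0.6 × 80 × 0.3535 × 17 = 216.3 kip.
Base metal (shear rupture): φR_n = 0.75 × 0.6 × 65 × 1 × 17 = 497.2 kip.
Governing: weld metal.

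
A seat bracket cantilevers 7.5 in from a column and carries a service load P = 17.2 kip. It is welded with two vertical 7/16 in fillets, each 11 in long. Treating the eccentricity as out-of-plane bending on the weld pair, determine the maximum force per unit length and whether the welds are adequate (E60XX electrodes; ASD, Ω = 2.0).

E60XX → F_EXX = 60 ksi.
L_w = 2 × 11 = 22 in; section modulus (unit throat) S = 2 × L²/6 = 40.33 in².
Direct shear f_v = P/L_w = 17.2/22 = 0.7818 kip/in.
Moment M = P × e = 17.2 × 7.5 = 129 kip·in; bending f_b = M/S = 3.198 kip/in.
f_max = √(f_v² + f_b²) = √(0.7818² + 3.198²) = 3.293 kip/in.
r_n/Ω = (1/2.0) × 0.6 × 60 × (0.707 × 0.4375) = 5.568 kip/in → adequate.

f_max ≈ 3.29 kip/in; adequate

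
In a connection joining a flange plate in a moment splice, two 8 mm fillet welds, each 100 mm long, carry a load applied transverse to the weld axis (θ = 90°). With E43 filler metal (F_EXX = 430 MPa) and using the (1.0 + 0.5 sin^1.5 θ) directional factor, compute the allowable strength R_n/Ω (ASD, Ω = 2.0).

t_e = 0.707 × 8 = 5.656 mm; A_we = 5.656 × 200 = 1131 mm².
Directional factor: 1.0 + 0.5 sin^1.5(90°) = 1.5.
F_nw = 0.6 × 430 × 1.5 = 387 MPa.
R_n/Ω = (387 × 1131) / 2.0 × 10⁻³ = 218.9 kN.

R_n/Ω ≈ 219 kN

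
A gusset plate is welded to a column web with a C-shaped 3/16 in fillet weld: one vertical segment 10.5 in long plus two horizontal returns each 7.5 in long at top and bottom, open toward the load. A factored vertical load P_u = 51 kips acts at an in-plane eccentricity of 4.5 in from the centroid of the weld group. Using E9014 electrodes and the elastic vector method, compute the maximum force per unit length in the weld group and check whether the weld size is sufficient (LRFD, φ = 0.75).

E90XX → F_EXX = 90 ksi.
Total weld length L_w = 25.5 in. Treat welds as unit-width lines.
Centroid: x̄ = 2×7.5×3.75 / 25.5 = 2.206 in from the vertical weld.
Polar moment about centroid: J = I_x + I_y = [10.5³/12 + 2×7.5×5.25²] + [10.5×2.206² + 2(7.5³/12 + 7.5×1.544²)] = 667.1 in³.
Direct shear f_v = P/L_w = 51 / 25.5 = 2 kip/in (vertical).
Torsion M = P·e = 51 × 4.5 = 229.5 kip·in.
Critical point at (x, y) = (5.294, 5.25) from centroid. f_tx = M·y/J = 1.806 kip/in; f_ty = M·x/J = 1.821 kip/in.
Resultant f_max = √[f_tx² + (f_v + f_ty)²] = √[1.806² + (2 + 1.821)²] = 4.227 kip/in.
Capacity per unit length: φr_n = 0.75 × 0.6 × 90 × (0.707 × 0.1875) = 5.369 kip/in.
4.227 ≤ 5.369 → adequate.

f_max ≈ 4.23 kip/in; adequate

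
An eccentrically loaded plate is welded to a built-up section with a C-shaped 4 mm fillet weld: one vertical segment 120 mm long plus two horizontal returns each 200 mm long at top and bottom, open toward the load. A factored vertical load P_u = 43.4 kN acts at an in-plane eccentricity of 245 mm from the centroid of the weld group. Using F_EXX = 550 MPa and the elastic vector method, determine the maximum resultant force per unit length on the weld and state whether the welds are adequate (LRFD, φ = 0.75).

Total weld length L_w = 520 mm. Treat welds as unit-width lines.
Centroid: x̄ = 2×200×100 / 520 = 76.92 mm from the vertical weld.
Polar moment about centroid: J = I_x + I_y = [120³/12 + 2×200×60²] + [120×76.92² + 2(200³/12 + 200×23.08²)] = 3840000 mm³.
Direct shear f_v = P/L_w = 43.4×10³ / 520 = 83.46 N/mm (vertical).
Torsion M = P·e = 43.4×10³ × 245 = 10633000 N·mm.
Critical point at (x, y) = (123.1, 60) from centroid. f_tx = M·y/J = 166.1 N/mm; f_ty = M·x/J = 340.8 N/mm.
Resultant f_max = √[f_tx² + (f_v + f_ty)²] = √[166.1² + (83.46 + 340.8)²] = 455.6 N/mm.
Capacity per unit length: φr_n = 0.75 × 0.6 × 550 × (0.707 × 4) = 699.9 N/mm.
455.6 ≤ 699.9 → adequate.

f_max ≈ 456 N/mm; adequate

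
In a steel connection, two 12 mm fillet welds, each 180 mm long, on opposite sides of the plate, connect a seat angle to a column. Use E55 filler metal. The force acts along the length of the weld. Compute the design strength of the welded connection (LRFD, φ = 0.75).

E55XX → F_EXX = 550 MPa.
Effective throat t_e = 0.707 × 12 = 8.484 mm.
Total length L = 360 mm; A_we = 8.484 × 360 = 3054 mm².
F_nw = 0.6 F_EXX = 0.6 × 550 = 330 MPa.
φR_n = 0.75 × 330 × 3054 × 10⁻³ = 755.9 kN.

φR_n ≈ 756 kN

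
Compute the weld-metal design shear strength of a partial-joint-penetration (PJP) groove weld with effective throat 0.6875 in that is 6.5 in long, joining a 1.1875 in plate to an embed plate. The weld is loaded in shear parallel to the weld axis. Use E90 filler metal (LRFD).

E90XX → F_EXX = 90 ksi.
Effective throat (given) t_e = 0.6875 in.
A_we = 0.6875 × 6.5 = 4.469 in².
F_nw = 0.6 F_EXX = 54 ksi.
φR_n = 0.75 × 54 × 4.469 = 181 kips.

φR_n ≈ 181 kips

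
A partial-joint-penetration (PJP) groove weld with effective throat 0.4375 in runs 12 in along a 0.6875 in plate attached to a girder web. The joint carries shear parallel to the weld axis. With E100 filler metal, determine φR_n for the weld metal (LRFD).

φR_n ≈ 236 kips

E100XX → F_EXX = 100 ksi.
Effective throat (given) t_e = 0.4375 in.
A_we = 0.4375 × 12 = 5.25 in².
F_nw = 0.6 F_EXX = 60 ksi.
φR_n = 0.75 × 60 × 5.25 = 236.2 kips.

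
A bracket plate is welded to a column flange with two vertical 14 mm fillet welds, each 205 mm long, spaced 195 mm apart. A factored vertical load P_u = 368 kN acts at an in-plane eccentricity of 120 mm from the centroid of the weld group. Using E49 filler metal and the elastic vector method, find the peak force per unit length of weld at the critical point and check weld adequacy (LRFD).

f_max ≈ 1900 N/mm; adequate

E49XX → F_EXX = 490 MPa.
Total weld length L_w = 410 mm. Treat welds as unit-width lines.
Polar moment about centroid: J = 2[d³/12 + d(b/2)²] = 2[205³/12 + 205×97.5²] = 5333000 mm³.
Direct shear f_v = P/L_w = 368×10³ / 410 = 897.6 N/mm (vertical).
Torsion M = P·e = 368×10³ × 120 = 44160000 N·mm.
Critical point at (x, y) = (97.5, 102.5) from centroid. f_tx = M·y/J = 848.7 N/mm; f_ty = M·x/J = 807.3 N/mm.
Resultant f_max = √[f_tx² + (f_v + f_ty)²] = √[848.7² + (897.6 + 807.3)²] = 1904 N/mm.
Capacity per unit length: φr_n = 0.75 × 0.6 × 490 × (0.707 × 14) = 2183 N/mm.
1904 ≤ 2183 → adequate.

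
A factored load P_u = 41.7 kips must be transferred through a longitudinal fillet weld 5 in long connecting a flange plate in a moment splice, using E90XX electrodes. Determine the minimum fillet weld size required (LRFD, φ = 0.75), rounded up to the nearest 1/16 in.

E90XX → F_EXX = 90 ksi.
Total weld length L = 5 in.
Required throat t_e = P_u / (φ × 0.6 F_EXX × L) = 41.7 / (0.75 × 0.6 × 90 × 5) = 0.2059 in.
Required leg w = t_e / 0.707 = 0.2913 in → use 5/16 in.

w = 5/16 in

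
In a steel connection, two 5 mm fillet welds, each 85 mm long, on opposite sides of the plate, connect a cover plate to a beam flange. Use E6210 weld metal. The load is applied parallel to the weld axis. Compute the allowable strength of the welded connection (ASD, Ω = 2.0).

E62XX → F_EXX = 620 MPa.
Effective throat t_e = 0.707 × 5 = 3.535 mm.
Total length L = 170 mm; A_we = 3.535 × 170 = 600.9 mm².
F_nw = 0.6 F_EXX = 0.6 × 620 = 372 MPa.
R_n = 372 × 600.9 × 10⁻³ = 223.6 kN; R_n/Ω = 223.6/2.0 = 111.8 kN.

R_n/Ω ≈ 112 kN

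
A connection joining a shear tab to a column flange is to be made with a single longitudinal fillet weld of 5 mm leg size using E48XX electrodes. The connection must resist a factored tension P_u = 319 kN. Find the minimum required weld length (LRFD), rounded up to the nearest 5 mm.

L = 420 mm

E48XX → F_EXX = 480 MPa.
Throat t_e = 0.707 × 5 = 3.535 mm.
φr_n = 0.75 × 0.6 × 480 × 3.535 × 10⁻³ = 0.7636 kN/mm.
L_req = P_u / φr_n = 319 / 0.7636 = 417.8 mm total.
Round up → use L = 420 mm.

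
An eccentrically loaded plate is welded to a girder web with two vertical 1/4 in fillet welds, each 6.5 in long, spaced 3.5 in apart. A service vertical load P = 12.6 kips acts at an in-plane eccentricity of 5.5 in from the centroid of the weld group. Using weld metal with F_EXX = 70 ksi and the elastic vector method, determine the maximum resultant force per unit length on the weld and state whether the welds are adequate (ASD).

f_max ≈ 3.55 kip/in; adequate

Total weld length L_w = 13 in. Treat welds as unit-width lines.
Polar moment about centroid: J = 2[d³/12 + d(b/2)²] = 2[6.5³/12 + 6.5×1.75²] = 85.58 in³.
Direct shear f_v = P/L_w = 12.6 / 13 = 0.9692 kip/in (vertical).
Torsion M = P·e = 12.6 × 5.5 = 69.3 kip·in.
Critical point at (x, y) = (1.75, 3.25) from centroid. f_tx = M·y/J = 2.632 kip/in; f_ty = M·x/J = 1.417 kip/in.
Resultant f_max = √[f_tx² + (f_v + f_ty)²] = √[2.632² + (0.9692 + 1.417)²] = 3.552 kip/in.
Capacity per unit length: r_n/Ω = (1/2.0) × 0.6 × 70 × (0.707 × 0.25) = 3.712 kip/in.
3.552 ≤ 3.712 → adequate.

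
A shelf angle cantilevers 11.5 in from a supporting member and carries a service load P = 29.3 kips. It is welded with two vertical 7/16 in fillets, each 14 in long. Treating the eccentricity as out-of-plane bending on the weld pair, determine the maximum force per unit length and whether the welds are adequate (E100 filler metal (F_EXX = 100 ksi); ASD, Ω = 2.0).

L_w = 2 × 14 = 28 in; section modulus (unit throat) S = 2 × L²/6 = 65.33 in².
Direct shear f_v = P/L_w = 29.3/28 = 1.046 kip/in.
Moment M = P × e = 29.3 × 11.5 = 336.95 kip·in; bending f_b = M/S = 5.157 kip/in.
f_max = √(f_v² + f_b²) = √(1.046² + 5.157²) = 5.262 kip/in.
r_n/Ω = (1/2.0) × 0.6 × 100 × (0.707 × 0.4375) = 9.279 kip/in → adequate.

f_max ≈ 5.26 kip/in; adequate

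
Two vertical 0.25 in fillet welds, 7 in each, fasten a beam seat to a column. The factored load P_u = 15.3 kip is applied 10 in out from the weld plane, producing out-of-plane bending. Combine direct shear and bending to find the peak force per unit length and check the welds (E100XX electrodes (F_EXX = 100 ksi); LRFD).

f_max ≈ 9.43 kip/in; NOT adequate

L_w = 2 × 7 = 14 in; section modulus (unit throat) S = 2 × L²/6 = 16.33 in².
Direct shear f_v = P/L_w = 15.3/14 = 1.093 kip/in.
Moment M = P × e = 15.3 × 10 = 153 kip·in; bending f_b = M/S = 9.367 kip/in.
f_max = √(f_v² + f_b²) = √(1.093² + 9.367²) = 9.431 kip/in.
φr_n = 0.75 × 0.6 × 100 × (0.707 × 0.25) = 7.954 kip/in → NOT adequate.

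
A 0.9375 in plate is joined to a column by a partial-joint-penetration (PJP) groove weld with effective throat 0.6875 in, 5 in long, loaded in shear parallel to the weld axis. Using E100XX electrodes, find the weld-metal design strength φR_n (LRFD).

φR_n ≈ 155 kips

E100XX → F_EXX = 100 ksi.
Effective throat (given) t_e = 0.6875 in.
A_we = 0.6875 × 5 = 3.438 in².
F_nw = 0.6 F_EXX = 60 ksi.
φR_n = 0.75 × 60 × 3.438 = 154.7 kips.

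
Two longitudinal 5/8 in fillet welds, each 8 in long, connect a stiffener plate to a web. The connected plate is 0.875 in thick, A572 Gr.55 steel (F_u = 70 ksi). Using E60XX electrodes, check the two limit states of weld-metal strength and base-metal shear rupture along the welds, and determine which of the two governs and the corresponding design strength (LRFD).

E60XX → F_EXX = 60 ksi.
t_e = 0.707 × 0.625 = 0.4419 in; L = 16 in.
Weld metal: φR_n = 0.75 × 0.6 × 60 × 0.4419 × 16 = 190.9 kips.
Base metal (shear rupture): φR_n = 0.75 × 0.6 × 70 × 0.875 × 16 = 441 kips.
Governing: weld metal.

φR_n ≈ 191 kips (weld metal governs)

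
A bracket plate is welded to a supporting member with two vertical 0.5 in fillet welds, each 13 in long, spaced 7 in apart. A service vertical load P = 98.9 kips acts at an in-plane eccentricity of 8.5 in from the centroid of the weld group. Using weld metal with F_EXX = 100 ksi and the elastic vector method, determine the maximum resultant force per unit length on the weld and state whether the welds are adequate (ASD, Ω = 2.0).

f_max ≈ 11.4 kip/in; NOT adequate

Total weld length L_w = 26 in. Treat welds as unit-width lines.
Polar moment about centroid: J = 2[d³/12 + d(b/2)²] = 2[13³/12 + 13×3.5²] = 684.7 in³.
Direct shear f_v = P/L_w = 98.9 / 26 = 3.804 kip/in (vertical).
Torsion M = P·e = 98.9 × 8.5 = 840.65 kip·in.
Critical point at (x, y) = (3.5, 6.5) from centroid. f_tx = M·y/J = 7.981 kip/in; f_ty = M·x/J = 4.297 kip/in.
Resultant f_max = √[f_tx² + (f_v + f_ty)²] = √[7.981² + (3.804 + 4.297)²] = 11.37 kip/in.
Capacity per unit length: r_n/Ω = (1/2.0) × 0.6 × 100 × (0.707 × 0.5) = 10.6 kip/in.
11.37 > 10.6 → NOT adequate.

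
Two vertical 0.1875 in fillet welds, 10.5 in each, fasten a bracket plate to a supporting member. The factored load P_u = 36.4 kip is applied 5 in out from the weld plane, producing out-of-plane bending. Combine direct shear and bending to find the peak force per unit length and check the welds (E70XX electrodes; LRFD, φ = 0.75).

f_max ≈ 5.25 kip/in; NOT adequate

E70XX → F_EXX = 70 ksi.
L_w = 2 × 10.5 = 21 in; section modulus (unit throat) S = 2 × L²/6 = 36.75 in².
Direct shear f_v = P/L_w = 36.4/21 = 1.733 kip/in.
Moment M = P × e = 36.4 × 5 = 182 kip·in; bending f_b = M/S = 4.952 kip/in.
f_max = √(f_v² + f_b²) = √(1.733² + 4.952²) = 5.247 kip/in.
φr_n = 0.75 × 0.6 × 70 × (0.707 × 0.1875) = 4.176 kip/in → NOT adequate.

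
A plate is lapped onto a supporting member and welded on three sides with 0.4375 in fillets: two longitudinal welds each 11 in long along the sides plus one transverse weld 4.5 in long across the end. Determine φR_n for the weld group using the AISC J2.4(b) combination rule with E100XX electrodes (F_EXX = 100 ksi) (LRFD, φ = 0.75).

t_e = 0.707 × 0.4375 = 0.3093 in.
R_nwl = 0.6 × 100 × 0.3093 × 22 = 408.3 kips (longitudinal, 2 welds).
R_nwt = 0.6 × 100 × 0.3093 × 4.5 = 83.51 kips (transverse, base value).
(i) R_nwl + R_nwt = 491.8 kips; (ii) 0.85 R_nwl + 1.5 R_nwt = 472.3 kips.
R_n = max = 491.8 kips [governs: (i)]; φR_n = 368.9 kips.

φR_n ≈ 369 kips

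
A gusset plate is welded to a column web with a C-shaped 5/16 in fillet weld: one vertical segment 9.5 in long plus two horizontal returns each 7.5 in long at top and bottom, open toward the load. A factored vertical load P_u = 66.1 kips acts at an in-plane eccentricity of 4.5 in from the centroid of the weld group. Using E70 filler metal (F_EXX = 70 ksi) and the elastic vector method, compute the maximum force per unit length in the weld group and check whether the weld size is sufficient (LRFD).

Total weld length L_w = 24.5 in. Treat welds as unit-width lines.
Centroid: x̄ = 2×7.5×3.75 / 24.5 = 2.296 in from the vertical weld.
Polar moment about centroid: J = I_x + I_y = [9.5³/12 + 2×7.5×4.75²] + [9.5×2.296² + 2(7.5³/12 + 7.5×1.454²)] = 562 in³.
Direct shear f_v = P/L_w = 66.1 / 24.5 = 2.698 kip/in (vertical).
Torsion M = P·e = 66.1 × 4.5 = 297.45 kip·in.
Critical point at (x, y) = (5.204, 4.75) from centroid. f_tx = M·y/J = 2.514 kip/in; f_ty = M·x/J = 2.754 kip/in.
Resultant f_max = √[f_tx² + (f_v + f_ty)²] = √[2.514² + (2.698 + 2.754)²] = 6.004 kip/in.
Capacity per unit length: φr_n = 0.75 × 0.6 × 70 × (0.707 × 0.3125) = 6.96 kip/in.
6.004 ≤ 6.96 → adequate.

f_max ≈ 6 kip/in; adequate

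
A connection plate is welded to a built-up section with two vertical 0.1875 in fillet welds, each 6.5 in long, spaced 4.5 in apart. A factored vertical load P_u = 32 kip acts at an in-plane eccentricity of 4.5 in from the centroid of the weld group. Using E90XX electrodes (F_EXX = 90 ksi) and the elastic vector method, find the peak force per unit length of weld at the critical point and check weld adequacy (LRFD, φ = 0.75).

Total weld length L_w = 13 in. Treat welds as unit-width lines.
Polar moment about centroid: J = 2[d³/12 + d(b/2)²] = 2[6.5³/12 + 6.5×2.25²] = 111.6 in³.
Direct shear f_v = P/L_w = 32 / 13 = 2.462 kip/in (vertical).
Torsion M = P·e = 32 × 4.5 = 144 kip·in.
Critical point at (x, y) = (2.25, 3.25) from centroid. f_tx = M·y/J = 4.194 kip/in; f_ty = M·x/J = 2.904 kip/in.
Resultant f_max = √[f_tx² + (f_v + f_ty)²] = √[4.194² + (2.462 + 2.904)²] = 6.81 kip/in.
Capacity per unit length: φr_n = 0.75 × 0.6 × 90 × (0.707 × 0.1875) = 5.369 kip/in.
6.81 > 5.369 → NOT adequate.

f_max ≈ 6.81 kip/in; NOT adequate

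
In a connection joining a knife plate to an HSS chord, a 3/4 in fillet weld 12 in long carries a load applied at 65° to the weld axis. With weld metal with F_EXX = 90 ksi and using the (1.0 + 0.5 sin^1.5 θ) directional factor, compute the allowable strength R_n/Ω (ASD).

t_e = 0.707 × 0.75 = 0.5302 in; A_we = 0.5302 × 12 = 6.363 in².
Directional factor: 1.0 + 0.5 sin^1.5(65°) = 1.431.
F_nw = 0.6 × 90 × 1.431 = 77.3 ksi.
R_n/Ω = (77.3 × 6.363) / 2.0 = 245.9 kips.

R_n/Ω ≈ 246 kips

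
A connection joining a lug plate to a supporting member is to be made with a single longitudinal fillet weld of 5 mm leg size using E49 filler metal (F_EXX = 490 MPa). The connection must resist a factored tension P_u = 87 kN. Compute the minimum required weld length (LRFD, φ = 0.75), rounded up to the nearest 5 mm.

L = 115 mm

Throat t_e = 0.707 × 5 = 3.535 mm.
φr_n = 0.75 × 0.6 × 490 × 3.535 × 10⁻³ = 0.7795 kN/mm.
L_req = P_u / φr_n = 87 / 0.7795 = 111.6 mm total.
Round up → use L = 115 mm.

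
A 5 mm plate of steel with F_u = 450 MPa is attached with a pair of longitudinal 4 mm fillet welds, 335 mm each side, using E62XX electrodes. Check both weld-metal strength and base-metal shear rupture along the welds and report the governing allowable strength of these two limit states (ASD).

R_n/Ω ≈ 352 kN (weld metal governs)

E62XX → F_EXX = 620 MPa.
t_e = 0.707 × 4 = 2.828 mm; L = 670 mm.
Weld metal: R_n/Ω = (1/2.0) × 0.6 × 620 × 2.828 × 670 × 10⁻³ = 352.4 kN.
Base metal (shear rupture): R_n/Ω = (1/2.0) × 0.6 × 450 × 5 × 670 × 10⁻³ = 452.2 kN.
Governing: weld metal.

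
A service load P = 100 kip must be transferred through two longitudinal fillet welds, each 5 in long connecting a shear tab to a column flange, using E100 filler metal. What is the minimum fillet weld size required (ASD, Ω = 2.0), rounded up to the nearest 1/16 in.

E100XX → F_EXX = 100 ksi.
Total weld length L = 10 in.
Required throat t_e = P × Ω / (0.6 F_EXX × L) = 100 × 2.0 / (0.6 × 100 × 10) = 0.3333 in.
Required leg w = t_e / 0.707 = 0.4715 in → use 1/2 in.

w = 1/2 in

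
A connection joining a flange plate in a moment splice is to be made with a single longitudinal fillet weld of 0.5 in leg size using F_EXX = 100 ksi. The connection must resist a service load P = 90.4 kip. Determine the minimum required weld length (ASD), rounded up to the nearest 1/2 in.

Throat t_e = 0.707 × 0.5 = 0.3535 in.
r_n/Ω = (0.6 × 100 × 0.3535) / 2.0 = 10.6 kip/in.
L_req = P / (r_n/Ω) = 90.4 / 10.6 = 8.524 in total.
Round up → use L = 9 in.

L = 9 in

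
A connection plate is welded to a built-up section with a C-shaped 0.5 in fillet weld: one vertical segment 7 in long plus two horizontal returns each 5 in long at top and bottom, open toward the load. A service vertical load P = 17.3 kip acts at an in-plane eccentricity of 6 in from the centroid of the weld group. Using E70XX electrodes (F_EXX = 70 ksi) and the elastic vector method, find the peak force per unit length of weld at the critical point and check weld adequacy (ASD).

Total weld length L_w = 17 in. Treat welds as unit-width lines.
Centroid: x̄ = 2×5×2.5 / 17 = 1.471 in from the vertical weld.
Polar moment about centroid: J = I_x + I_y = [7³/12 + 2×5×3.5²] + [7×1.471² + 2(5³/12 + 5×1.029²)] = 197.7 in³.
Direct shear f_v = P/L_w = 17.3 / 17 = 1.018 kip/in (vertical).
Torsion M = P·e = 17.3 × 6 = 103.8 kip·in.
Critical point at (x, y) = (3.529, 3.5) from centroid. f_tx = M·y/J = 1.838 kip/in; f_ty = M·x/J = 1.854 kip/in.
Resultant f_max = √[f_tx² + (f_v + f_ty)²] = √[1.838² + (1.018 + 1.854)²] = 3.409 kip/in.
Capacity per unit length: r_n/Ω = (1/2.0) × 0.6 × 70 × (0.707 × 0.5) = 7.423 kip/in.
3.409 ≤ 7.423 → adequate.

f_max ≈ 3.41 kip/in; adequate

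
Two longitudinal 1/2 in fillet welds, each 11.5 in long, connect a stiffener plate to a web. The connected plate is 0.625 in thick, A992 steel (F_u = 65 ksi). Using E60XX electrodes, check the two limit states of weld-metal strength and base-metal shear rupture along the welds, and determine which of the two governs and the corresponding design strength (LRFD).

E60XX → F_EXX = 60 ksi.
t_e = 0.707 × 0.5 = 0.3535 in; L = 23 in.
Weld metal: φR_n = 0.75 × 0.6 × 60 × 0.3535 × 23 = 219.5 kip.
Base metal (shear rupture): φR_n = 0.75 × 0.6 × 65 × 0.625 × 23 = 420.5 kip.
Governing: weld metal.

φR_n ≈ 220 kip (weld metal governs)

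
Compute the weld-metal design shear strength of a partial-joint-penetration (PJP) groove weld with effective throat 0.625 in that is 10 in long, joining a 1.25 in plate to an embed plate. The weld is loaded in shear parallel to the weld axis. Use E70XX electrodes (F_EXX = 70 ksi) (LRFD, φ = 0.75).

Effective throat (given) t_e = 0.625 in.
A_we = 0.625 × 10 = 6.25 in².
F_nw = 0.6 F_EXX = 42 ksi.
φR_n = 0.75 × 42 × 6.25 = 196.9 kips.

φR_n ≈ 197 kips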